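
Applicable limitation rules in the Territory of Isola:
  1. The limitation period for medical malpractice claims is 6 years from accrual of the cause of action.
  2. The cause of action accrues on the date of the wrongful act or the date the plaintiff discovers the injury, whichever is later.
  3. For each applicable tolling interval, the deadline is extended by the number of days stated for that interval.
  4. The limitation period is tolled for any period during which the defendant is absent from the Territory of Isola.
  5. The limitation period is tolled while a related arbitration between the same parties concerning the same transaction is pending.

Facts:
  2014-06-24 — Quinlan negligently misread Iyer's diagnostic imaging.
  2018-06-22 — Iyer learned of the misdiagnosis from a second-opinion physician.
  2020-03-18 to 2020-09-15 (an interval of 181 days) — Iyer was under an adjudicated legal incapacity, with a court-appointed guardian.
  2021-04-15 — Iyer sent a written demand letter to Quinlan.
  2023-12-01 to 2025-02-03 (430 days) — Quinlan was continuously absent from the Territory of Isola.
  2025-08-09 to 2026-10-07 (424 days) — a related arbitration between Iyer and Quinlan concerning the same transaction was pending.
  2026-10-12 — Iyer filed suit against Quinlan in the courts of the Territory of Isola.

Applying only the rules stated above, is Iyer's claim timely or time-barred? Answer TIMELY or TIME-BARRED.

Taking the later of the act (2014-06-24) and discovery (2018-06-22), the claim accrued on 2018-06-22.
Adding the 6 years base period to 2018-06-22 gives a deadline of 2024-06-22, before any tolling.
The period was tolled for 430 days by the defendant's absence from the jurisdiction (2023-12-01 to 2025-02-03), pushing the deadline to 2025-08-26.
Because the pending related arbitration ran from 2025-08-09 to 2026-10-07, the deadline is extended by 424 days to 2026-10-24.
The plaintiff's legal incapacity from 2020-03-18 to 2020-09-15 does not toll the period, because no stated rule makes the plaintiff's incapacity a tolling event.
The other events in the timeline have no effect on the limitation period under the stated rules.
Filing on 2026-10-12 beat the 2026-10-24 deadline — the action is timely.

TIMELY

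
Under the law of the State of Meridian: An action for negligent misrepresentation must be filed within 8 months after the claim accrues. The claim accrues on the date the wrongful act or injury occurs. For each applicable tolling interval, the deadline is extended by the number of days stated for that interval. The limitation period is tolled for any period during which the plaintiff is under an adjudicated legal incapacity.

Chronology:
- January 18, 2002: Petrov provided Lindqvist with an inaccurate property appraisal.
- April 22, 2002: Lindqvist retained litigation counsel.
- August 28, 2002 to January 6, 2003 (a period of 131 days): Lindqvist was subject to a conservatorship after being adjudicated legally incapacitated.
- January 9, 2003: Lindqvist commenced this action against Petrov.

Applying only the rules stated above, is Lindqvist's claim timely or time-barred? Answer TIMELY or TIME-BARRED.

TIMELY

The claim accrued on January 18, 2002, when the wrongful act occurred.
The untolled deadline — 8 months after January 18, 2002 — is September 18, 2002.
The period was tolled for 131 days by the plaintiff's legal incapacity (August 28, 2002 to January 6, 2003), pushing the deadline to January 27, 2003.
The other events in the timeline have no effect on the limitation period under the stated rules.
Filing on January 9, 2003 beat the January 27, 2003 deadline — the action is timely.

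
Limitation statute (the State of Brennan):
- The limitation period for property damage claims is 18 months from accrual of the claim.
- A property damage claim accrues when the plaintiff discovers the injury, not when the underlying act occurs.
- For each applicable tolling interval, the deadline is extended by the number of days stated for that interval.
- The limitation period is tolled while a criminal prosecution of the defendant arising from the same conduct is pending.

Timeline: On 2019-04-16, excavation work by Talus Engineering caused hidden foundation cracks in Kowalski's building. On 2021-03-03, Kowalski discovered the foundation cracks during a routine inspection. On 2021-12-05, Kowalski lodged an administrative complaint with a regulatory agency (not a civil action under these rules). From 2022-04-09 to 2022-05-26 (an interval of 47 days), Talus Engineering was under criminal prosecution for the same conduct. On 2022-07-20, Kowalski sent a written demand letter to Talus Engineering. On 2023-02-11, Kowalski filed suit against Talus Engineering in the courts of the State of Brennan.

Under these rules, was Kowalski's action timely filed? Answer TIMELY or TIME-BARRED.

TIME-BARRED

Accrual is tied to discovery, so the period began on 2021-03-03 rather than on 2019-04-16 when the act occurred.
Adding the 18 months base period to 2021-03-03 gives a deadline of 2022-09-03, before any tolling.
The pending criminal prosecution from 2022-04-09 to 2022-05-26 tolled the period for 47 days, extending the deadline to 2022-10-20.
The other events in the timeline have no effect on the limitation period under the stated rules.
Kowalski filed on 2023-02-11, after the 2022-10-20 deadline, so the action is time-barred.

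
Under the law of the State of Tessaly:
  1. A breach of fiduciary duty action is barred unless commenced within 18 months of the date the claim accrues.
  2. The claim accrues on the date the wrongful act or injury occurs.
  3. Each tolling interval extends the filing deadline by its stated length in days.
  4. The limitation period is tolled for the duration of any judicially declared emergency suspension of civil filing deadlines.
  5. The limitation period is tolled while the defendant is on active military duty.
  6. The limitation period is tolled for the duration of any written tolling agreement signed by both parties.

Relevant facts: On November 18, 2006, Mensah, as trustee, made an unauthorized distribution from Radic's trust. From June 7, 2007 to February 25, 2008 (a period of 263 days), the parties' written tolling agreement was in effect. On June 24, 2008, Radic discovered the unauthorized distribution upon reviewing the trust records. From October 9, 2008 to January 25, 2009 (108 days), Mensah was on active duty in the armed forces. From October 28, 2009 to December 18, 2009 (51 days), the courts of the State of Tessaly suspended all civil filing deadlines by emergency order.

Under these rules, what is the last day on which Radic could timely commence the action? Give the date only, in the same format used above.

May 24, 2009

The claim accrued on November 18, 2006, when the wrongful act occurred; under the stated occurrence rule the June 24, 2008 discovery does not delay accrual.
Adding the 18 months base period to November 18, 2006 gives a deadline of May 18, 2008, before any tolling.
Because the written tolling agreement ran from June 7, 2007 to February 25, 2008, the deadline is extended by 263 days to February 5, 2009.
The period was tolled for 108 days by the defendant's active military service (October 9, 2008 to January 25, 2009), pushing the deadline to May 24, 2009.
The emergency suspension of filing deadlines starting October 28, 2009 came too late — the period had run on May 24, 2009 — and so does not extend the deadline.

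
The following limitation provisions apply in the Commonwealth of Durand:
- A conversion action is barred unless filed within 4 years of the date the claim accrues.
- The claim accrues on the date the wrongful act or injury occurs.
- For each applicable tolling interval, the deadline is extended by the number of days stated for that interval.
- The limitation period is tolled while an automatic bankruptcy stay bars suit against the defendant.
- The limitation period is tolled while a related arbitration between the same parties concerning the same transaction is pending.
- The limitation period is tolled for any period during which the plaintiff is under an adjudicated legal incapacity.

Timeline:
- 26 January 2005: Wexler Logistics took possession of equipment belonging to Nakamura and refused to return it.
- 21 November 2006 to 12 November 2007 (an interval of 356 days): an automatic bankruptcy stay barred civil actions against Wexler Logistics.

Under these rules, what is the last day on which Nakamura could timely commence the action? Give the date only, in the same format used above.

17 January 2010

The claim accrued on 26 January 2005, the date of the act.
4 years from 26 January 2005 is 26 January 2009.
Because the automatic bankruptcy stay ran from 21 November 2006 to 12 November 2007, the deadline is extended by 356 days to 17 January 2010.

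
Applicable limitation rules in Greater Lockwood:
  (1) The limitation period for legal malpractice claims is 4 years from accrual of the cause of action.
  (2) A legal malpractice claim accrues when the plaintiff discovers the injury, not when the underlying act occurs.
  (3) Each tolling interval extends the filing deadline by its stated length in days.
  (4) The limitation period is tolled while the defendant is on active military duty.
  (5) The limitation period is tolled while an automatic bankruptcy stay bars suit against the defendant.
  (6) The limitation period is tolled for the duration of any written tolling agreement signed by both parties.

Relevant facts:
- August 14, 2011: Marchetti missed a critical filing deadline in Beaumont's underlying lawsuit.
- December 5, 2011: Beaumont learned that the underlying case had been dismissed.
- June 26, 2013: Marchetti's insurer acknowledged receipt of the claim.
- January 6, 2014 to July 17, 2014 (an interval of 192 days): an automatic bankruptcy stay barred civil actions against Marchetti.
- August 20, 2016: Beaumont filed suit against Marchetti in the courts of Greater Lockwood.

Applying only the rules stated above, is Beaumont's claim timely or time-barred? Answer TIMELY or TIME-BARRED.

Under the discovery rule, the claim accrued on December 5, 2011, when Beaumont discovered the injury — not on the August 14, 2011 date of the underlying act.
Adding the 4 years base period to December 5, 2011 gives a deadline of December 5, 2015, before any tolling.
Because the automatic bankruptcy stay ran from January 6, 2014 to July 17, 2014, the deadline is extended by 192 days to June 14, 2016.
The other events in the timeline have no effect on the limitation period under the stated rules.
Beaumont filed on August 20, 2016, after the June 14, 2016 deadline, so the action is time-barred.

TIME-BARRED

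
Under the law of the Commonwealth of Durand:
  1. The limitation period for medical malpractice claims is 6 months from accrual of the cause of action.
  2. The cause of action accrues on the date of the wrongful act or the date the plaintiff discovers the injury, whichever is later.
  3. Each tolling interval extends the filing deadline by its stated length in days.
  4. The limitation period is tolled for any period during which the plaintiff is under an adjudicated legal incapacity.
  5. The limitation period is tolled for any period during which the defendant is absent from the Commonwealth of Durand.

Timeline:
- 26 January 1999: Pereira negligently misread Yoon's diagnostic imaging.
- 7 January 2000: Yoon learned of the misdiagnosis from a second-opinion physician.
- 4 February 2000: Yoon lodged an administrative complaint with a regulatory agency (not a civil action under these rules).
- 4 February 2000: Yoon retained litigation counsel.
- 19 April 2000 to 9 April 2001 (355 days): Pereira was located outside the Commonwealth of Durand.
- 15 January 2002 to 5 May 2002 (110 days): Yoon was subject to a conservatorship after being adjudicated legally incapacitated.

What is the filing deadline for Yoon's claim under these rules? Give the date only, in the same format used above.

Taking the later of the act (26 January 1999) and discovery (7 January 2000), the claim accrued on 7 January 2000.
Adding the 6 months base period to 7 January 2000 gives a deadline of 7 July 2000, before any tolling.
Because the defendant's absence from the jurisdiction ran from 19 April 2000 to 9 April 2001, the deadline is extended by 355 days to 27 June 2001.
The plaintiff's legal incapacity starting 15 January 2002 came too late — the period had run on 27 June 2001 — and so does not extend the deadline.
Nothing else in the chronology tolls or restarts the period.

27 June 2001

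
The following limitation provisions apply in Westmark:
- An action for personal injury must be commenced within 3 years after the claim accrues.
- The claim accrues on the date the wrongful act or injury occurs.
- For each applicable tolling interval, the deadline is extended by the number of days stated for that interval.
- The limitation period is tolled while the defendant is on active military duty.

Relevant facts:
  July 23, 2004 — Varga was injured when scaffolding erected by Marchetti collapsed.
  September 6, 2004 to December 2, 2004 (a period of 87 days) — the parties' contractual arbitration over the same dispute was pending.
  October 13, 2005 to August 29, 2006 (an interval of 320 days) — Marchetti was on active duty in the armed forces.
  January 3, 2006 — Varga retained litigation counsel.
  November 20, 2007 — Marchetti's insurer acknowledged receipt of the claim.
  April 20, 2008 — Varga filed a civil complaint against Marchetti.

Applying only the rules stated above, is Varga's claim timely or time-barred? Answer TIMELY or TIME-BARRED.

TIMELY

The claim accrued on July 23, 2004, when the wrongful act occurred.
Adding the 3 years base period to July 23, 2004 gives a deadline of July 23, 2007, before any tolling.
The defendant's active military service from October 13, 2005 to August 29, 2006 tolled the period for 320 days, extending the deadline to June 7, 2008.
No stated provision tolls the period for a pending arbitration, so the interval from September 6, 2004 to December 2, 2004 has no effect on the deadline.
None of the other events listed affects the running of the period under the stated rules.
Varga filed on April 20, 2008, before the June 7, 2008 deadline, so the action is timely.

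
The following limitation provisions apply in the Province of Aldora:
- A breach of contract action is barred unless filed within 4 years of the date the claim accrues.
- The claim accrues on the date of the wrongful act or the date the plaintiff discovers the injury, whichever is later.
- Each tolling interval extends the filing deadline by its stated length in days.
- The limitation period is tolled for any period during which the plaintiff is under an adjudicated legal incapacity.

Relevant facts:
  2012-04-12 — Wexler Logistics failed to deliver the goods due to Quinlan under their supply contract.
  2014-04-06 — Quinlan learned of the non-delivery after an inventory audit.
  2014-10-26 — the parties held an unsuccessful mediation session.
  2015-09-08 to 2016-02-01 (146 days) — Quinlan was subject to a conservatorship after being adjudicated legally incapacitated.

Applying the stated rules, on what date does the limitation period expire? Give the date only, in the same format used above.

2018-08-30

The claim accrued on 2014-04-06 — the later of the 2012-04-12 act and the 2014-04-06 discovery.
Adding the 4 years base period to 2014-04-06 gives a deadline of 2018-04-06, before any tolling.
The plaintiff's legal incapacity from 2015-09-08 to 2016-02-01 tolled the period for 146 days, extending the deadline to 2018-08-30.
None of the other events listed affects the running of the period under the stated rules.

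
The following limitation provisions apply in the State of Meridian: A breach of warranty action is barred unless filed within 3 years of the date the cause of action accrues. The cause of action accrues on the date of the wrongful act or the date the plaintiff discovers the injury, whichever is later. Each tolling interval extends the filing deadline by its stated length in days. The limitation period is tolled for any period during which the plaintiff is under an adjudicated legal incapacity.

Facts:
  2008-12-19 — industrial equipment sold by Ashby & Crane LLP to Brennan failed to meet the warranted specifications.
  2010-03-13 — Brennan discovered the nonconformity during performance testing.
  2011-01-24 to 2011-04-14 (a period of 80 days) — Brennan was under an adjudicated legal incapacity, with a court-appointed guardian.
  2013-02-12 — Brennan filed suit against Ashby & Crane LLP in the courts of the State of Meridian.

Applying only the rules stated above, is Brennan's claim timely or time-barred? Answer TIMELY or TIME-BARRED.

Because discovery on 2010-03-13 post-dates the 2008-12-19 act, accrual under the later-of rule falls on 2010-03-13.
The untolled deadline — 3 years after 2010-03-13 — is 2013-03-13.
Because the plaintiff's legal incapacity ran from 2011-01-24 to 2011-04-14, the deadline is extended by 80 days to 2013-06-01.
The 2013-02-12 filing precedes the 2013-06-01 deadline; the claim is timely.

TIMELY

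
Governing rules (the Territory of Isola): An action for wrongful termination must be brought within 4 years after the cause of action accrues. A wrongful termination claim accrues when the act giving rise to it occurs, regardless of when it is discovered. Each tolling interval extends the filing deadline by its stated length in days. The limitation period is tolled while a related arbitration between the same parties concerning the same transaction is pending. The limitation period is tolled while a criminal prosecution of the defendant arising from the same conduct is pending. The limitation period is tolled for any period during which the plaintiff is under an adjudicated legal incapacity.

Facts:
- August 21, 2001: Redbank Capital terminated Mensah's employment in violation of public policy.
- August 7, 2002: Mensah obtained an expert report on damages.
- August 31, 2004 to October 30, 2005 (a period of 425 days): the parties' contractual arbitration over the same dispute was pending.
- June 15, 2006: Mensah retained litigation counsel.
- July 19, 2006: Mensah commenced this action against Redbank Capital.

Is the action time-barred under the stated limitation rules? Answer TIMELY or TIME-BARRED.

The cause of action accrued on August 21, 2001, the date of the act.
Adding the 4 years base period to August 21, 2001 gives a deadline of August 21, 2005, before any tolling.
The pending related arbitration from August 31, 2004 to October 30, 2005 tolled the period for 425 days, extending the deadline to October 20, 2006.
Nothing else in the chronology tolls or restarts the period.
Mensah filed on July 19, 2006, before the October 20, 2006 deadline, so the action is timely.

TIMELY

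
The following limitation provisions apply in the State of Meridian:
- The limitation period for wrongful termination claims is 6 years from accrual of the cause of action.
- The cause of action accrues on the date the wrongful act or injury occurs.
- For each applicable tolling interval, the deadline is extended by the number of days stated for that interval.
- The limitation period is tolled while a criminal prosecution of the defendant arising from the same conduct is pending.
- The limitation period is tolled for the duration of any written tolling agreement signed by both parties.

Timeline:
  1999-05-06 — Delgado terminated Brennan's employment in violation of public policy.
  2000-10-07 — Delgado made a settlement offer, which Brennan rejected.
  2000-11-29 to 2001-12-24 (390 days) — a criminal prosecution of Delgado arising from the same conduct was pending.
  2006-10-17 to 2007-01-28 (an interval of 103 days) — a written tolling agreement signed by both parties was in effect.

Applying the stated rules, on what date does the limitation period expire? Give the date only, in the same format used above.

The cause of action accrued on 1999-05-06, the date of the act.
Adding the 6 years base period to 1999-05-06 gives a deadline of 2005-05-06, before any tolling.
The pending criminal prosecution from 2000-11-29 to 2001-12-24 tolled the period for 390 days, extending the deadline to 2006-05-31.
By the time the written tolling agreement began on 2006-10-17, the limitation period had already expired on 2006-05-31; that interval cannot revive it.
The other events in the timeline have no effect on the limitation period under the stated rules.

2006-05-31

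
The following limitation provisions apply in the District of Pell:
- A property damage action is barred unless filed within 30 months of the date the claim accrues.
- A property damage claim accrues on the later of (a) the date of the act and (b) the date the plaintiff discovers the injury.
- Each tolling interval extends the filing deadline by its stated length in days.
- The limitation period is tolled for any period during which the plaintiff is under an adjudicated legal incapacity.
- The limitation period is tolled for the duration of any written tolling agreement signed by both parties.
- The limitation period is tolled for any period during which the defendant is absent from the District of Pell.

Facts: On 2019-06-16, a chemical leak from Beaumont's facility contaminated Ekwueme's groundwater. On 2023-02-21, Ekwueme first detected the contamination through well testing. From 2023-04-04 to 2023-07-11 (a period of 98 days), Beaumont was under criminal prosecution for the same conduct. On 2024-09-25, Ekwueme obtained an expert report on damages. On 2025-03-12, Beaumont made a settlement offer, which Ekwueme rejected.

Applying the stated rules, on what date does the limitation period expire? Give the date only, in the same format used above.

Taking the later of the act (2019-06-16) and discovery (2023-02-21), the claim accrued on 2023-02-21.
Adding the 30 months base period to 2023-02-21 gives a deadline of 2025-08-21, before any tolling.
Although a criminal prosecution ran from 2023-04-04 to 2023-07-11, the stated rules do not make that a tolling event, so it is disregarded.
None of the other events listed affects the running of the period under the stated rules.

2025-08-21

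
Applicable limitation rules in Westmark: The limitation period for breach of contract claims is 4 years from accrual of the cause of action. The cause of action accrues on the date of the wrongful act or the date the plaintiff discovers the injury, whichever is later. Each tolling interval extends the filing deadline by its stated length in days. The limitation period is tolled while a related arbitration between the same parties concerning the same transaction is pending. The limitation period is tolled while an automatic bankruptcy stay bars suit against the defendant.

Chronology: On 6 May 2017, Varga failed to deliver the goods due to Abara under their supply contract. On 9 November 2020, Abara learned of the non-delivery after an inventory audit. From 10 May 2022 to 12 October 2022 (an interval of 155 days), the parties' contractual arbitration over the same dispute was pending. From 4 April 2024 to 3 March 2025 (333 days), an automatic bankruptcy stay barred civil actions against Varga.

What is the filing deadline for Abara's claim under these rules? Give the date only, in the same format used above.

Because discovery on 9 November 2020 post-dates the 6 May 2017 act, accrual under the later-of rule falls on 9 November 2020.
4 years from 9 November 2020 is 9 November 2024.
The period was tolled for 155 days by the pending related arbitration (10 May 2022 to 12 October 2022), pushing the deadline to 13 April 2025.
The period was tolled for 333 days by the automatic bankruptcy stay (4 April 2024 to 3 March 2025), pushing the deadline to 12 March 2026.

12 March 2026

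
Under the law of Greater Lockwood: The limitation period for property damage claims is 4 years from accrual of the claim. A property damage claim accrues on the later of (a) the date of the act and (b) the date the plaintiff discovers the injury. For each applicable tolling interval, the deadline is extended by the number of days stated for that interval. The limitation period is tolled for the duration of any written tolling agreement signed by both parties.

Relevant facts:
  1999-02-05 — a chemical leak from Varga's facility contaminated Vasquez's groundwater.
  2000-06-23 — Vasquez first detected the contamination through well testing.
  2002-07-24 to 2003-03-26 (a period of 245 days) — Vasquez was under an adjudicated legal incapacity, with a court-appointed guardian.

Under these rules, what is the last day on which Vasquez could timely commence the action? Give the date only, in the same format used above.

2004-06-23

Taking the later of the act (1999-02-05) and discovery (2000-06-23), the claim accrued on 2000-06-23.
Adding the 4 years base period to 2000-06-23 gives a deadline of 2004-06-23, before any tolling.
Although the plaintiff's incapacity ran from 2002-07-24 to 2003-03-26, the stated rules do not make that a tolling event, so it is disregarded.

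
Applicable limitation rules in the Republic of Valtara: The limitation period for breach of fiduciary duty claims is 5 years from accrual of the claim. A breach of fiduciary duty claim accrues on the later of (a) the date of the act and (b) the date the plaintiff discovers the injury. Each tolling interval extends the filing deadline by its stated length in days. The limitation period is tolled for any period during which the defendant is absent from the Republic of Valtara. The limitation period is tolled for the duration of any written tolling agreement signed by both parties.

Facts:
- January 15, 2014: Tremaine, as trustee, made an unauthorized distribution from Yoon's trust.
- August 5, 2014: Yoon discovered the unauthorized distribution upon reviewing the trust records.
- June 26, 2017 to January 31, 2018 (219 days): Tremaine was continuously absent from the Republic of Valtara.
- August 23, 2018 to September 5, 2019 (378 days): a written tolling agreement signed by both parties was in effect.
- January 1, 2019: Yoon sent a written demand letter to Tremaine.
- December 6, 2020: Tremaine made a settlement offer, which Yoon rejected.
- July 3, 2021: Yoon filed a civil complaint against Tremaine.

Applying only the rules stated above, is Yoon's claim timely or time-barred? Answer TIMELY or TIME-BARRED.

TIME-BARRED

Because discovery on August 5, 2014 post-dates the January 15, 2014 act, accrual under the later-of rule falls on August 5, 2014.
Adding the 5 years base period to August 5, 2014 gives a deadline of August 5, 2019, before any tolling.
Because the defendant's absence from the jurisdiction ran from June 26, 2017 to January 31, 2018, the deadline is extended by 219 days to March 11, 2020.
The written tolling agreement from August 23, 2018 to September 5, 2019 tolled the period for 378 days, extending the deadline to March 24, 2021.
None of the other events listed affects the running of the period under the stated rules.
Yoon filed on July 3, 2021, after the March 24, 2021 deadline, so the action is time-barred.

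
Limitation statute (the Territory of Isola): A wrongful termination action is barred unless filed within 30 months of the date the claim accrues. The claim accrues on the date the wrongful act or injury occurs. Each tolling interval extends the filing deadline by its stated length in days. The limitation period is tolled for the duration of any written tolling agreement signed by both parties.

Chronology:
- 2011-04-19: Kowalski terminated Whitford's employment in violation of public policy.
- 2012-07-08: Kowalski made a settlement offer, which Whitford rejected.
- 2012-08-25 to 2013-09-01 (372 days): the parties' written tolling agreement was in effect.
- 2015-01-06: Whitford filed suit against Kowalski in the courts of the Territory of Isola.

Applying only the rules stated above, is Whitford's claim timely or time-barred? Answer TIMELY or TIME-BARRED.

The claim accrued on 2011-04-19, when the wrongful act occurred.
30 months from 2011-04-19 is 2013-10-19.
The written tolling agreement from 2012-08-25 to 2013-09-01 tolled the period for 372 days, extending the deadline to 2014-10-26.
Nothing else in the chronology tolls or restarts the period.
Filing on 2015-01-06 missed the 2014-10-26 deadline — the action is time-barred.

TIME-BARRED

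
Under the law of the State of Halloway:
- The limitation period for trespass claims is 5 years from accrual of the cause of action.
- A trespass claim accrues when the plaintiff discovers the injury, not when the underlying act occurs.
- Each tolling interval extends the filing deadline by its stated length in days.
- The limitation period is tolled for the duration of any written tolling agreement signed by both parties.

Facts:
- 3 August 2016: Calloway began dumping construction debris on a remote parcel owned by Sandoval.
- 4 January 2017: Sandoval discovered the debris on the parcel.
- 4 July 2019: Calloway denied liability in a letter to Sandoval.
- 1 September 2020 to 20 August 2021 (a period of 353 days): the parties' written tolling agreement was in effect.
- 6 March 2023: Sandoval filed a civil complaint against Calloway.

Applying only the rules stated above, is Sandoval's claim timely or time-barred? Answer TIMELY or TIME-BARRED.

Accrual is tied to discovery, so the period began on 4 January 2017 rather than on 3 August 2016 when the act occurred.
Adding the 5 years base period to 4 January 2017 gives a deadline of 4 January 2022, before any tolling.
The period was tolled for 353 days by the written tolling agreement (1 September 2020 to 20 August 2021), pushing the deadline to 23 December 2022.
Nothing else in the chronology tolls or restarts the period.
Sandoval filed on 6 March 2023, after the 23 December 2022 deadline, so the action is time-barred.

TIME-BARRED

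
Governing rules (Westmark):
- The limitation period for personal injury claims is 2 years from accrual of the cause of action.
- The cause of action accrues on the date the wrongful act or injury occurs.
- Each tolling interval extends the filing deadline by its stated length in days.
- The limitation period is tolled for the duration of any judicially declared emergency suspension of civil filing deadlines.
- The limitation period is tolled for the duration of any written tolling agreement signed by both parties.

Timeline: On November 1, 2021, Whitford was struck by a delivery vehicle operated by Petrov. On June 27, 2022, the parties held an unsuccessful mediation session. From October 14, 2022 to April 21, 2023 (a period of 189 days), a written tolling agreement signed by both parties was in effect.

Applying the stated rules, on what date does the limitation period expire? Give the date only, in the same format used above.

The cause of action accrued on November 1, 2021, the date of the act.
2 years from November 1, 2021 is November 1, 2023.
Because the written tolling agreement ran from October 14, 2022 to April 21, 2023, the deadline is extended by 189 days to May 8, 2024.
None of the other events listed affects the running of the period under the stated rules.

May 8, 2024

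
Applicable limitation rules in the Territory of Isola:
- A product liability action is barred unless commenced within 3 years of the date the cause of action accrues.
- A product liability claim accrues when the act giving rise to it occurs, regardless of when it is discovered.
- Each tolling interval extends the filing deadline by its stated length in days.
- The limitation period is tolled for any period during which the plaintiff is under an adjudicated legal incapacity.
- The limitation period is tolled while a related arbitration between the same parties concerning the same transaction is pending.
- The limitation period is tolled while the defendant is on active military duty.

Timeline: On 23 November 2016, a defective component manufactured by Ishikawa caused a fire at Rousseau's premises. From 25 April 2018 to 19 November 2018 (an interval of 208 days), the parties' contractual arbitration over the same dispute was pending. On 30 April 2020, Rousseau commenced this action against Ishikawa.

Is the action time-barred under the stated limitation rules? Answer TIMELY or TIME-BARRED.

The limitation period began to run on 23 November 2016.
Adding the 3 years base period to 23 November 2016 gives a deadline of 23 November 2019, before any tolling.
The pending related arbitration from 25 April 2018 to 19 November 2018 tolled the period for 208 days, extending the deadline to 18 June 2020.
The 30 April 2020 filing precedes the 18 June 2020 deadline; the claim is timely.

TIMELY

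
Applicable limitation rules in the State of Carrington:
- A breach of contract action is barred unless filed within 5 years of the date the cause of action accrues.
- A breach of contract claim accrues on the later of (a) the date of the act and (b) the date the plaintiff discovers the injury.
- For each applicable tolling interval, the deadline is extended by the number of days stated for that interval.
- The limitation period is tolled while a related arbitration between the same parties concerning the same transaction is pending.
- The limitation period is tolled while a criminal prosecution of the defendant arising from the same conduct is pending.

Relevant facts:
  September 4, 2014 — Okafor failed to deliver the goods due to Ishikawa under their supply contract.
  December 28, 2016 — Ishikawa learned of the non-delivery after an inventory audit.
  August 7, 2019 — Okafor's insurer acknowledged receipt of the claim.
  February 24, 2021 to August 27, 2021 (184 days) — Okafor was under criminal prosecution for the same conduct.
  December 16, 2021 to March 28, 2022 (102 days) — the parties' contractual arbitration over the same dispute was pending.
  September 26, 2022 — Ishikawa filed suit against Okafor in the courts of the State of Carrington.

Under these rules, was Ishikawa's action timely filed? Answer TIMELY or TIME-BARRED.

TIMELY

The claim accrued on December 28, 2016 — the later of the September 4, 2014 act and the December 28, 2016 discovery.
The untolled deadline — 5 years after December 28, 2016 — is December 28, 2021.
The pending criminal prosecution from February 24, 2021 to August 27, 2021 tolled the period for 184 days, extending the deadline to June 30, 2022.
The pending related arbitration from December 16, 2021 to March 28, 2022 tolled the period for 102 days, extending the deadline to October 10, 2022.
None of the other events listed affects the running of the period under the stated rules.
Filing on September 26, 2022 beat the October 10, 2022 deadline — the action is timely.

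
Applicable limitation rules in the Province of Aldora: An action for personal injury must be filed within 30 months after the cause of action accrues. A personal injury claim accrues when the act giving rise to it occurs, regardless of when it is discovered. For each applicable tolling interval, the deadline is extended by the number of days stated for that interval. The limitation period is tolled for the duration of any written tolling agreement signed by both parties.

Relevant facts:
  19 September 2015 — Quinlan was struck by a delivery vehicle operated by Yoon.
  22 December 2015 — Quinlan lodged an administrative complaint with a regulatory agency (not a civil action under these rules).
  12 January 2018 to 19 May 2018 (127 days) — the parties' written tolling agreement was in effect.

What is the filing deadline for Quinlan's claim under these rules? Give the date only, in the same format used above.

The claim accrued on 19 September 2015, when the wrongful act occurred.
The untolled deadline — 30 months after 19 September 2015 — is 19 March 2018.
Because the written tolling agreement ran from 12 January 2018 to 19 May 2018, the deadline is extended by 127 days to 24 July 2018.
The other events in the timeline have no effect on the limitation period under the stated rules.

24 July 2018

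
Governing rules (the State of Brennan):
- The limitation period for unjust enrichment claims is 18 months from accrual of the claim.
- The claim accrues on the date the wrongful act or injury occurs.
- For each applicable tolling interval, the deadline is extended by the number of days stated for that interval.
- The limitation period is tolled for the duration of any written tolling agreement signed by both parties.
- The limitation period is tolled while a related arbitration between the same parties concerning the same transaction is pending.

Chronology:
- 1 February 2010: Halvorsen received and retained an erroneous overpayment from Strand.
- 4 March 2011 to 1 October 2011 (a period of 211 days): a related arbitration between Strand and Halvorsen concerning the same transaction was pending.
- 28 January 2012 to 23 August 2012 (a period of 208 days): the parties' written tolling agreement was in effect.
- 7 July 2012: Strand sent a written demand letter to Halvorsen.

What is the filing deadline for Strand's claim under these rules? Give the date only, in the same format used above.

23 September 2012

The limitation period began to run on 1 February 2010.
The untolled deadline — 18 months after 1 February 2010 — is 1 August 2011.
The pending related arbitration from 4 March 2011 to 1 October 2011 tolled the period for 211 days, extending the deadline to 28 February 2012.
The period was tolled for 208 days by the written tolling agreement (28 January 2012 to 23 August 2012), pushing the deadline to 23 September 2012.
The other events in the timeline have no effect on the limitation period under the stated rules.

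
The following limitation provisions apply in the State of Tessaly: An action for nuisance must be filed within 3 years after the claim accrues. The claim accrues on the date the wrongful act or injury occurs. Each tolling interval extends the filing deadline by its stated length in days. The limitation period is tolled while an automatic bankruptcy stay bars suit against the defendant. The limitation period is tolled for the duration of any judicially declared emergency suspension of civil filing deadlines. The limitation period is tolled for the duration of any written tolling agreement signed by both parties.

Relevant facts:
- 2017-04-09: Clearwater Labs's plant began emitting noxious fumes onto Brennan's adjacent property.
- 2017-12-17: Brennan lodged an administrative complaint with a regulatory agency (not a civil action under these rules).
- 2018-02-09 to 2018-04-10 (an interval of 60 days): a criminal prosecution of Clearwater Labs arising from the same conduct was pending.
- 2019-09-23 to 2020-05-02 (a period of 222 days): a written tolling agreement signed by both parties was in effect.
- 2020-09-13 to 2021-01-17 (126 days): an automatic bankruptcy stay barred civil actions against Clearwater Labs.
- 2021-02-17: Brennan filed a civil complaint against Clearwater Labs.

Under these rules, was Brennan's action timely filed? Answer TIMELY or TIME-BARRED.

The claim accrued on 2017-04-09, the date of the act.
The untolled deadline — 3 years after 2017-04-09 — is 2020-04-09.
The period was tolled for 222 days by the written tolling agreement (2019-09-23 to 2020-05-02), pushing the deadline to 2020-11-17.
The automatic bankruptcy stay from 2020-09-13 to 2021-01-17 tolled the period for 126 days, extending the deadline to 2021-03-23.
Although a criminal prosecution ran from 2018-02-09 to 2018-04-10, the stated rules do not make that a tolling event, so it is disregarded.
None of the other events listed affects the running of the period under the stated rules.
Filing on 2021-02-17 beat the 2021-03-23 deadline — the action is timely.

TIMELY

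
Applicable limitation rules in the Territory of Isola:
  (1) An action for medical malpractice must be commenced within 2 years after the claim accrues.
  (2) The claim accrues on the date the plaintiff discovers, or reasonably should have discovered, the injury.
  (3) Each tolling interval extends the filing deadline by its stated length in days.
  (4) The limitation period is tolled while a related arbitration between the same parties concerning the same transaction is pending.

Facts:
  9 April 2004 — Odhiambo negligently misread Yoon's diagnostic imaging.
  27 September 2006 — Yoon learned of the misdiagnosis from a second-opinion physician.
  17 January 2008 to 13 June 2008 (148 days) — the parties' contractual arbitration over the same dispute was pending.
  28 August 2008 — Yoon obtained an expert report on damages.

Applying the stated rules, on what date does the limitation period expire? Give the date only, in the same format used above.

Under the discovery rule, the claim accrued on 27 September 2006, when Yoon discovered the injury — not on the 9 April 2004 date of the underlying act.
2 years from 27 September 2006 is 27 September 2008.
The period was tolled for 148 days by the pending related arbitration (17 January 2008 to 13 June 2008), pushing the deadline to 22 February 2009.
Nothing else in the chronology tolls or restarts the period.

22 February 2009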